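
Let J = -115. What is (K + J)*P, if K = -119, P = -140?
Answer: 32760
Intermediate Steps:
(K + J)*P = (-119 - 115)*(-140) = -234*(-140) = 32760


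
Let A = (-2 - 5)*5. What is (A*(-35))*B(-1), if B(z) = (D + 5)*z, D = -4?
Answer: -1225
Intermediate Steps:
A = -35 (A = -7*5 = -35)
B(z) = z (B(z) = (-4 + 5)*z = 1*z = z)
(A*(-35))*B(-1) = -35*(-35)*(-1) = 1225*(-1) = -1225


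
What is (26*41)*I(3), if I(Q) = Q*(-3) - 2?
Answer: -11726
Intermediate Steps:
I(Q) = -2 - 3*Q (I(Q) = -3*Q - 2 = -2 - 3*Q)
(26*41)*I(3) = (26*41)*(-2 - 3*3) = 1066*(-2 - 9) = 1066*(-11) = -11726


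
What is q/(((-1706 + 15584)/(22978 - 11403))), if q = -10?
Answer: -57875/6939 ≈ -8.3405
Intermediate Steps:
q/(((-1706 + 15584)/(22978 - 11403))) = -10*(22978 - 11403)/(-1706 + 15584) = -10/(13878/11575) = -10/(13878*(1/11575)) = -10/13878/11575 = -10*11575/13878 = -57875/6939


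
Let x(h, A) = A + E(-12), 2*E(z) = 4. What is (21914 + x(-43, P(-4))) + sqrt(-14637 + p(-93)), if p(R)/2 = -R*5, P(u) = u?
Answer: 21912 + 3*I*sqrt(1523) ≈ 21912.0 + 117.08*I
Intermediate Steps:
E(z) = 2 (E(z) = (1/2)*4 = 2)
p(R) = -10*R (p(R) = 2*(-R*5) = 2*(-5*R) = -10*R)
x(h, A) = 2 + A (x(h, A) = A + 2 = 2 + A)
(21914 + x(-43, P(-4))) + sqrt(-14637 + p(-93)) = (21914 + (2 - 4)) + sqrt(-14637 - 10*(-93)) = (21914 - 2) + sqrt(-14637 + 930) = 21912 + sqrt(-13707) = 21912 + 3*I*sqrt(1523)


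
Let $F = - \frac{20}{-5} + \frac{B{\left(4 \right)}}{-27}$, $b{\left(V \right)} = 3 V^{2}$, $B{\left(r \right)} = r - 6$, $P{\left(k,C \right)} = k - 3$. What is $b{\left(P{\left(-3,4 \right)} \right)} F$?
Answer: $440$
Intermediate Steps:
$P{\left(k,C \right)} = -3 + k$
$B{\left(r \right)} = -6 + r$
$F = \frac{110}{27}$ ($F = - \frac{20}{-5} + \frac{-6 + 4}{-27} = \left(-20\right) \left(- \frac{1}{5}\right) - - \frac{2}{27} = 4 + \frac{2}{27} = \frac{110}{27} \approx 4.0741$)
$b{\left(P{\left(-3,4 \right)} \right)} F = 3 \left(-3 - 3\right)^{2} \cdot \frac{110}{27} = 3 \left(-6\right)^{2} \cdot \frac{110}{27} = 3 \cdot 36 \cdot \frac{110}{27} = 108 \cdot \frac{110}{27} = 440$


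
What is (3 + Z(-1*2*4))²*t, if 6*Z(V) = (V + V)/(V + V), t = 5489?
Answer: 1981529/36 ≈ 55043.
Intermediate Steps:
Z(V) = ⅙ (Z(V) = ((V + V)/(V + V))/6 = ((2*V)/((2*V)))/6 = ((2*V)*(1/(2*V)))/6 = (⅙)*1 = ⅙)
(3 + Z(-1*2*4))²*t = (3 + ⅙)²*5489 = (19/6)²*5489 = (361/36)*5489 = 1981529/36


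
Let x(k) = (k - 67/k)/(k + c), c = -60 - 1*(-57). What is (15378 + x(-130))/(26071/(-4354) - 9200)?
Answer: -27565220961/16500781895 ≈ -1.6705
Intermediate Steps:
c = -3 (c = -60 + 57 = -3)
x(k) = (k - 67/k)/(-3 + k) (x(k) = (k - 67/k)/(k - 3) = (k - 67/k)/(-3 + k))
(15378 + x(-130))/(26071/(-4354) - 9200) = (15378 + (-67 + (-130)**2)/((-130)*(-3 - 130)))/(26071/(-4354) - 9200) = (15378 - 1/130*(-67 + 16900)/(-133))/(26071*(-1/4354) - 9200) = (15378 - 1/130*(-1/133)*16833)/(-26071/4354 - 9200) = (15378 + 16833/17290)/(-40082871/4354) = (265902453/17290)*(-4354/40082871) = -27565220961/16500781895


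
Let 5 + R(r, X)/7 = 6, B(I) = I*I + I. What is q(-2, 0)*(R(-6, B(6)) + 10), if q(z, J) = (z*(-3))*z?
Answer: -204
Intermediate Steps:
q(z, J) = -3*z² (q(z, J) = (-3*z)*z = -3*z²)
B(I) = I + I² (B(I) = I² + I = I + I²)
R(r, X) = 7 (R(r, X) = -35 + 7*6 = -35 + 42 = 7)
q(-2, 0)*(R(-6, B(6)) + 10) = (-3*(-2)²)*(7 + 10) = -3*4*17 = -12*17 = -204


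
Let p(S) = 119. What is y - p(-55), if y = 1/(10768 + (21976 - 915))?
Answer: -3787650/31829 ≈ -119.00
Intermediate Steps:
y = 1/31829 (y = 1/(10768 + 21061) = 1/31829 ≈ 3.1418e-5)
y - p(-55) = 1/31829 - 1*119 = 1/31829 - 119 = -3787650/31829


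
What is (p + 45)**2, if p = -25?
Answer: 400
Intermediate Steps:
(p + 45)**2 = (-25 + 45)**2 = 20**2 = 400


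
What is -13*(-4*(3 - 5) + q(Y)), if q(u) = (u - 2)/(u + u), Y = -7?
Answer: -1573/14 ≈ -112.36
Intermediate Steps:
q(u) = (-2 + u)/(2*u) (q(u) = (-2 + u)/((2*u)) = (-2 + u)*(1/(2*u)) = (-2 + u)/(2*u))
-13*(-4*(3 - 5) + q(Y)) = -13*(-4*(3 - 5) + (1/2)*(-2 - 7)/(-7)) = -13*(-4*(-2) + (1/2)*(-1/7)*(-9)) = -13*(8 + 9/14) = -13*121/14 = -1573/14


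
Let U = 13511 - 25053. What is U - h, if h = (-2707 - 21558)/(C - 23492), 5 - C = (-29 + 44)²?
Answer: -273708169/23712 ≈ -11543.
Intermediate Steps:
C = -220 (C = 5 - (-29 + 44)² = 5 - 1*15² = 5 - 1*225 = 5 - 225 = -220)
U = -11542
h = 24265/23712 (h = (-2707 - 21558)/(-220 - 23492) = -24265/(-23712) = -24265*(-1/23712) = 24265/23712 ≈ 1.0233)
U - h = -11542 - 1*24265/23712 = -11542 - 24265/23712 = -273708169/23712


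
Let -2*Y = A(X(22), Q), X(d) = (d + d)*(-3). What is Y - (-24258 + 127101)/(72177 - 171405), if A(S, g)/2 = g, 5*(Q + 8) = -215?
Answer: 1721157/33076 ≈ 52.036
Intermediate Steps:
Q = -51 (Q = -8 + (⅕)*(-215) = -8 - 43 = -51)
X(d) = -6*d (X(d) = (2*d)*(-3) = -6*d)
A(S, g) = 2*g
Y = 51 (Y = -(-51) = -½*(-102) = 51)
Y - (-24258 + 127101)/(72177 - 171405) = 51 - (-24258 + 127101)/(72177 - 171405) = 51 - 102843/(-99228) = 51 - 102843*(-1)/99228 = 51 - 1*(-34281/33076) = 51 + 34281/33076 = 1721157/33076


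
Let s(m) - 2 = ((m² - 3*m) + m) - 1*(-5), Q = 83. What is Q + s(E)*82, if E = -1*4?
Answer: 2625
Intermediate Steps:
E = -4
s(m) = 7 + m² - 2*m (s(m) = 2 + (((m² - 3*m) + m) - 1*(-5)) = 2 + ((m² - 2*m) + 5) = 2 + (5 + m² - 2*m) = 7 + m² - 2*m)
Q + s(E)*82 = 83 + (7 + (-4)² - 2*(-4))*82 = 83 + (7 + 16 + 8)*82 = 83 + 31*82 = 83 + 2542 = 2625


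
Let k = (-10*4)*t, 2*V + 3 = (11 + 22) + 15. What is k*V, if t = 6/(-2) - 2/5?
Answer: 3060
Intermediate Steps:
t = -17/5 (t = 6*(-½) - 2*⅕ = -3 - ⅖ = -17/5 ≈ -3.4000)
V = 45/2 (V = -3/2 + ((11 + 22) + 15)/2 = -3/2 + (33 + 15)/2 = -3/2 + (½)*48 = -3/2 + 24 = 45/2 ≈ 22.500)
k = 136 (k = -10*4*(-17/5) = -40*(-17/5) = 136)
k*V = 136*(45/2) = 3060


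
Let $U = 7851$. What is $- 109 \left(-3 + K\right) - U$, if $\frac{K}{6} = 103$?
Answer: $-74886$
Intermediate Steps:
$K = 618$ ($K = 6 \cdot 103 = 618$)
$- 109 \left(-3 + K\right) - U = - 109 \left(-3 + 618\right) - 7851 = \left(-109\right) 615 - 7851 = -67035 - 7851 = -74886$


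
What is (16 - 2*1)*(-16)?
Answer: -224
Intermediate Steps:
(16 - 2*1)*(-16) = (16 - 2)*(-16) = 14*(-16) = -224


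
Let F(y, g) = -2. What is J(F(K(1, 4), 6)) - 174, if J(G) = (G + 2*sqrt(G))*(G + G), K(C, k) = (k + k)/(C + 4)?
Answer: -166 - 8*I*sqrt(2) ≈ -166.0 - 11.314*I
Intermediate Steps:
K(C, k) = 2*k/(4 + C) (K(C, k) = (2*k)/(4 + C) = 2*k/(4 + C))
J(G) = 2*G*(G + 2*sqrt(G)) (J(G) = (G + 2*sqrt(G))*(2*G) = 2*G*(G + 2*sqrt(G)))
J(F(K(1, 4), 6)) - 174 = (2*(-2)**2 + 4*(-2)**(3/2)) - 174 = (2*4 + 4*(-2*I*sqrt(2))) - 174 = (8 - 8*I*sqrt(2)) - 174 = -166 - 8*I*sqrt(2)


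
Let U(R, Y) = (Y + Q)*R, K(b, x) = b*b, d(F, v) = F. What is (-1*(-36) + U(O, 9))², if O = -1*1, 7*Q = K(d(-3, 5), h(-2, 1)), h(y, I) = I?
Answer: 32400/49 ≈ 661.22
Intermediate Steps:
K(b, x) = b²
Q = 9/7 (Q = (⅐)*(-3)² = (⅐)*9 = 9/7 ≈ 1.2857)
O = -1
U(R, Y) = R*(9/7 + Y) (U(R, Y) = (Y + 9/7)*R = (9/7 + Y)*R = R*(9/7 + Y))
(-1*(-36) + U(O, 9))² = (-1*(-36) + (⅐)*(-1)*(9 + 7*9))² = (36 + (⅐)*(-1)*(9 + 63))² = (36 + (⅐)*(-1)*72)² = (36 - 72/7)² = (180/7)² = 32400/49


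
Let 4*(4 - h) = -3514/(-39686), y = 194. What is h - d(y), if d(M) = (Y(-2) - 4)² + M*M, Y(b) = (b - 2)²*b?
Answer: -3089794973/79372 ≈ -38928.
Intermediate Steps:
Y(b) = b*(-2 + b)² (Y(b) = (-2 + b)²*b = b*(-2 + b)²)
h = 315731/79372 (h = 4 - (-1757)/(2*(-39686)) = 4 - (-1757)*(-1)/(2*39686) = 4 - ¼*1757/19843 = 4 - 1757/79372 = 315731/79372 ≈ 3.9779)
d(M) = 1296 + M² (d(M) = (-2*(-2 - 2)² - 4)² + M*M = (-2*(-4)² - 4)² + M² = (-2*16 - 4)² + M² = (-32 - 4)² + M² = (-36)² + M² = 1296 + M²)
h - d(y) = 315731/79372 - (1296 + 194²) = 315731/79372 - (1296 + 37636) = 315731/79372 - 1*38932 = 315731/79372 - 38932 = -3089794973/79372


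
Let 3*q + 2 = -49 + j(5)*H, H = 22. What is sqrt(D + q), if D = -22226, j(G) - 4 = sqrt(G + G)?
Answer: sqrt(-199923 + 66*sqrt(10))/3 ≈ 148.96*I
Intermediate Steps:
j(G) = 4 + sqrt(2)*sqrt(G) (j(G) = 4 + sqrt(G + G) = 4 + sqrt(2*G) = 4 + sqrt(2)*sqrt(G))
q = 37/3 + 22*sqrt(10)/3 (q = -2/3 + (-49 + (4 + sqrt(2)*sqrt(5))*22)/3 = -2/3 + (-49 + (4 + sqrt(10))*22)/3 = -2/3 + (-49 + (88 + 22*sqrt(10)))/3 = -2/3 + (39 + 22*sqrt(10))/3 = -2/3 + (13 + 22*sqrt(10)/3) = 37/3 + 22*sqrt(10)/3 ≈ 35.523)
sqrt(D + q) = sqrt(-22226 + (37/3 + 22*sqrt(10)/3)) = sqrt(-66641/3 + 22*sqrt(10)/3)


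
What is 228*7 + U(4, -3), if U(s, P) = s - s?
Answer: 1596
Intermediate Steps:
U(s, P) = 0
228*7 + U(4, -3) = 228*7 + 0 = 1596 + 0 = 1596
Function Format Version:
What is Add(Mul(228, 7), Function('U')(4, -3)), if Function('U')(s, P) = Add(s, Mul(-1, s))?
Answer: 1596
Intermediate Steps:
Function('U')(s, P) = 0
Add(Mul(228, 7), Function('U')(4, -3)) = Add(Mul(228, 7), 0) = Add(1596, 0) = 1596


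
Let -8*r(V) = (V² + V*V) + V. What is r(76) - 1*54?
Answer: -3015/2 ≈ -1507.5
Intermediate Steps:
r(V) = -V²/4 - V/8 (r(V) = -((V² + V*V) + V)/8 = -((V² + V²) + V)/8 = -(2*V² + V)/8 = -(V + 2*V²)/8 = -V²/4 - V/8)
r(76) - 1*54 = -⅛*76*(1 + 2*76) - 1*54 = -⅛*76*(1 + 152) - 54 = -⅛*76*153 - 54 = -2907/2 - 54 = -3015/2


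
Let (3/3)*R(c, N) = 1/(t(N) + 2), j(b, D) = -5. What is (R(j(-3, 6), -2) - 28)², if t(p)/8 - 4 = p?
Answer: 253009/324 ≈ 780.89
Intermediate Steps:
t(p) = 32 + 8*p
R(c, N) = 1/(34 + 8*N) (R(c, N) = 1/((32 + 8*N) + 2) = 1/(34 + 8*N))
(R(j(-3, 6), -2) - 28)² = (1/(2*(17 + 4*(-2))) - 28)² = (1/(2*(17 - 8)) - 28)² = ((½)/9 - 28)² = ((½)*(⅑) - 28)² = (1/18 - 28)² = (-503/18)² = 253009/324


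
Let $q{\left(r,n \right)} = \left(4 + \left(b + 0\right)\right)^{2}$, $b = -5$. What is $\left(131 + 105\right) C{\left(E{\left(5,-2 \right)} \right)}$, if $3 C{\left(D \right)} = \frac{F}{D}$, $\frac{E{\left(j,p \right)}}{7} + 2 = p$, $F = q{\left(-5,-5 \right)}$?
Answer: $- \frac{59}{21} \approx -2.8095$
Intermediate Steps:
$q{\left(r,n \right)} = 1$ ($q{\left(r,n \right)} = \left(4 + \left(-5 + 0\right)\right)^{2} = \left(4 - 5\right)^{2} = \left(-1\right)^{2} = 1$)
$F = 1$
$E{\left(j,p \right)} = -14 + 7 p$
$C{\left(D \right)} = \frac{1}{3 D}$ ($C{\left(D \right)} = \frac{1 \frac{1}{D}}{3} = \frac{1}{3 D}$)
$\left(131 + 105\right) C{\left(E{\left(5,-2 \right)} \right)} = \left(131 + 105\right) \frac{1}{3 \left(-14 + 7 \left(-2\right)\right)} = 236 \frac{1}{3 \left(-14 - 14\right)} = 236 \frac{1}{3 \left(-28\right)} = 236 \cdot \frac{1}{3} \left(- \frac{1}{28}\right) = 236 \left(- \frac{1}{84}\right) = - \frac{59}{21}$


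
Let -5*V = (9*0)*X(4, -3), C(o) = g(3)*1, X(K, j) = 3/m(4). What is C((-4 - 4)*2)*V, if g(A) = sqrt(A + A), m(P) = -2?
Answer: 0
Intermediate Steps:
g(A) = sqrt(2)*sqrt(A) (g(A) = sqrt(2*A) = sqrt(2)*sqrt(A))
X(K, j) = -3/2 (X(K, j) = 3/(-2) = 3*(-1/2) = -3/2)
C(o) = sqrt(6) (C(o) = (sqrt(2)*sqrt(3))*1 = sqrt(6)*1 = sqrt(6))
V = 0 (V = -9*0*(-3)/(5*2) = -0*(-3)/2 = -1/5*0 = 0)
C((-4 - 4)*2)*V = sqrt(6)*0 = 0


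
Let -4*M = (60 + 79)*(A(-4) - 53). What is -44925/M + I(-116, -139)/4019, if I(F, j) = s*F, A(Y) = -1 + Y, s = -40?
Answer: -342403310/16200589 ≈ -21.135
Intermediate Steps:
I(F, j) = -40*F
M = 4031/2 (M = -(60 + 79)*((-1 - 4) - 53)/4 = -139*(-5 - 53)/4 = -139*(-58)/4 = -¼*(-8062) = 4031/2 ≈ 2015.5)
-44925/M + I(-116, -139)/4019 = -44925/4031/2 - 40*(-116)/4019 = -44925*2/4031 + 4640*(1/4019) = -89850/4031 + 4640/4019 = -342403310/16200589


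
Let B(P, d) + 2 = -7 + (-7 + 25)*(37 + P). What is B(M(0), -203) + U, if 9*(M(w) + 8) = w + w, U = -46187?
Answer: -45674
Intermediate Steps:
M(w) = -8 + 2*w/9 (M(w) = -8 + (w + w)/9 = -8 + (2*w)/9 = -8 + 2*w/9)
B(P, d) = 657 + 18*P (B(P, d) = -2 + (-7 + (-7 + 25)*(37 + P)) = -2 + (-7 + 18*(37 + P)) = -2 + (-7 + (666 + 18*P)) = -2 + (659 + 18*P) = 657 + 18*P)
B(M(0), -203) + U = (657 + 18*(-8 + (2/9)*0)) - 46187 = (657 + 18*(-8 + 0)) - 46187 = (657 + 18*(-8)) - 46187 = (657 - 144) - 46187 = 513 - 46187 = -45674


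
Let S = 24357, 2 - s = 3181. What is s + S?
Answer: 21178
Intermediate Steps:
s = -3179 (s = 2 - 1*3181 = 2 - 3181 = -3179)
s + S = -3179 + 24357 = 21178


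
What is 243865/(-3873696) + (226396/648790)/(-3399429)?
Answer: -29880495798516487/474638707153383520 ≈ -0.062954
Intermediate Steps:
243865/(-3873696) + (226396/648790)/(-3399429) = 243865*(-1/3873696) + (226396*(1/648790))*(-1/3399429) = -243865/3873696 + (113198/324395)*(-1/3399429) = -243865/3873696 - 113198/1102757770455 = -29880495798516487/474638707153383520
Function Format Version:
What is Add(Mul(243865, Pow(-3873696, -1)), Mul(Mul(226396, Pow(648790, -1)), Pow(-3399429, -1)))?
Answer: Rational(-29880495798516487, 474638707153383520) ≈ -0.062954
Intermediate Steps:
Add(Mul(243865, Pow(-3873696, -1)), Mul(Mul(226396, Pow(648790, -1)), Pow(-3399429, -1))) = Add(Mul(243865, Rational(-1, 3873696)), Mul(Mul(226396, Rational(1, 648790)), Rational(-1, 3399429))) = Add(Rational(-243865, 3873696), Mul(Rational(113198, 324395), Rational(-1, 3399429))) = Add(Rational(-243865, 3873696), Rational(-113198, 1102757770455)) = Rational(-29880495798516487, 474638707153383520)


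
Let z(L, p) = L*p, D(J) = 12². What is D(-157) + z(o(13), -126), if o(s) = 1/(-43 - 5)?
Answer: 1173/8 ≈ 146.63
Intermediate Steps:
D(J) = 144
o(s) = -1/48 (o(s) = 1/(-48) = -1/48)
D(-157) + z(o(13), -126) = 144 - 1/48*(-126) = 144 + 21/8 = 1173/8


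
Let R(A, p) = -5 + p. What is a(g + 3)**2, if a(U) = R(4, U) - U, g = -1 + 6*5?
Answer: 25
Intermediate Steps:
g = 29 (g = -1 + 30 = 29)
a(U) = -5 (a(U) = (-5 + U) - U = -5)
a(g + 3)**2 = (-5)**2 = 25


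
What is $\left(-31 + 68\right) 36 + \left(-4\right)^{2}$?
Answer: $1348$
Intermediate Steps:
$\left(-31 + 68\right) 36 + \left(-4\right)^{2} = 37 \cdot 36 + 16 = 1332 + 16 = 1348$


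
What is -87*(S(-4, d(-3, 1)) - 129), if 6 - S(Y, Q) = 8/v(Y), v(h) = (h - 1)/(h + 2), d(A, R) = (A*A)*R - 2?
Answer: 54897/5 ≈ 10979.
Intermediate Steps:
d(A, R) = -2 + R*A**2 (d(A, R) = A**2*R - 2 = R*A**2 - 2 = -2 + R*A**2)
v(h) = (-1 + h)/(2 + h)
S(Y, Q) = 6 - 8*(2 + Y)/(-1 + Y) (S(Y, Q) = 6 - 8/((-1 + Y)/(2 + Y)) = 6 - 8*(2 + Y)/(-1 + Y))
-87*(S(-4, d(-3, 1)) - 129) = -87*(2*(-11 - 1*(-4))/(-1 - 4) - 129) = -87*(2*(-11 + 4)/(-5) - 129) = -87*(2*(-1/5)*(-7) - 129) = -87*(14/5 - 129) = -87*(-631/5) = 54897/5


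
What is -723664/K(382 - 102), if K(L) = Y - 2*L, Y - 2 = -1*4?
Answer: 361832/281 ≈ 1287.7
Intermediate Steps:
Y = -2 (Y = 2 - 1*4 = 2 - 4 = -2)
K(L) = -2 - 2*L
-723664/K(382 - 102) = -723664/(-2 - 2*(382 - 102)) = -723664/(-2 - 2*280) = -723664/(-2 - 560) = -723664/(-562) = -723664*(-1/562) = 361832/281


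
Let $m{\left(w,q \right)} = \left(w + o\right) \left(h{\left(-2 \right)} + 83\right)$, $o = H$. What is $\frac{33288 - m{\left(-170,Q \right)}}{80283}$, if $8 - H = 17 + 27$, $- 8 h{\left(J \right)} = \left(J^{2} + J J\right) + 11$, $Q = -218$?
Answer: $\frac{66529}{107044} \approx 0.62151$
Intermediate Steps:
$h{\left(J \right)} = - \frac{11}{8} - \frac{J^{2}}{4}$ ($h{\left(J \right)} = - \frac{\left(J^{2} + J J\right) + 11}{8} = - \frac{\left(J^{2} + J^{2}\right) + 11}{8} = - \frac{2 J^{2} + 11}{8} = - \frac{11 + 2 J^{2}}{8} = - \frac{11}{8} - \frac{J^{2}}{4}$)
$H = -36$ ($H = 8 - \left(17 + 27\right) = 8 - 44 = -36$)
$o = -36$
$m{\left(w,q \right)} = - \frac{5805}{2} + \frac{645 w}{8}$ ($m{\left(w,q \right)} = \left(w - 36\right) \left(\left(- \frac{11}{8} - \frac{\left(-2\right)^{2}}{4}\right) + 83\right) = \left(-36 + w\right) \left(\left(- \frac{11}{8} - 1\right) + 83\right) = \left(-36 + w\right) \left(- \frac{19}{8} + 83\right) = \left(-36 + w\right) \frac{645}{8} = - \frac{5805}{2} + \frac{645 w}{8}$)
$\frac{33288 - m{\left(-170,Q \right)}}{80283} = \frac{33288 - \left(- \frac{5805}{2} + \frac{645}{8} \left(-170\right)\right)}{80283} = \left(33288 - \left(- \frac{5805}{2} - \frac{54825}{4}\right)\right) \frac{1}{80283} = \left(33288 - - \frac{66435}{4}\right) \frac{1}{80283} = \left(33288 + \frac{66435}{4}\right) \frac{1}{80283} = \frac{199587}{4} \cdot \frac{1}{80283} = \frac{66529}{107044}$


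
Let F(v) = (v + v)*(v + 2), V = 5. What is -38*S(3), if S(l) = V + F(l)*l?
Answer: -3610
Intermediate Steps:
F(v) = 2*v*(2 + v) (F(v) = (2*v)*(2 + v) = 2*v*(2 + v))
S(l) = 5 + 2*l²*(2 + l) (S(l) = 5 + (2*l*(2 + l))*l = 5 + 2*l²*(2 + l))
-38*S(3) = -38*(5 + 2*3²*(2 + 3)) = -38*(5 + 2*9*5) = -38*(5 + 90) = -38*95 = -3610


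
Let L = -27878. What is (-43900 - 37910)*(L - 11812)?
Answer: 3247038900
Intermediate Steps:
(-43900 - 37910)*(L - 11812) = (-43900 - 37910)*(-27878 - 11812) = -81810*(-39690) = 3247038900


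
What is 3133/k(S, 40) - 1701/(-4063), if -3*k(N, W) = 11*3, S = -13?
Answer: -12710668/44693 ≈ -284.40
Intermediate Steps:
k(N, W) = -11 (k(N, W) = -11*3/3 = -⅓*33 = -11)
3133/k(S, 40) - 1701/(-4063) = 3133/(-11) - 1701/(-4063) = 3133*(-1/11) - 1701*(-1/4063) = -3133/11 + 1701/4063 = -12710668/44693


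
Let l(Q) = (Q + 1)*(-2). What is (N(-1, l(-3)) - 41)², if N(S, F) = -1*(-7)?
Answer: 1156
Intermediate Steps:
l(Q) = -2 - 2*Q (l(Q) = (1 + Q)*(-2) = -2 - 2*Q)
N(S, F) = 7
(N(-1, l(-3)) - 41)² = (7 - 41)² = (-34)² = 1156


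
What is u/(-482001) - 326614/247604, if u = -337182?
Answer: -12323443781/19890895934 ≈ -0.61955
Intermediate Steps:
u/(-482001) - 326614/247604 = -337182/(-482001) - 326614/247604 = -337182*(-1/482001) - 326614*1/247604 = 112394/160667 - 163307/123802 = -12323443781/19890895934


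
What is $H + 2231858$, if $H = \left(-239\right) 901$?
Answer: $2016519$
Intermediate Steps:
$H = -215339$
$H + 2231858 = -215339 + 2231858 = 2016519$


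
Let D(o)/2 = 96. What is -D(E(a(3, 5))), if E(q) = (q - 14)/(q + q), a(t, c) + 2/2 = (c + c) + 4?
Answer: -192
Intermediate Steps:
a(t, c) = 3 + 2*c (a(t, c) = -1 + ((c + c) + 4) = -1 + (2*c + 4) = -1 + (4 + 2*c) = 3 + 2*c)
E(q) = (-14 + q)/(2*q) (E(q) = (-14 + q)/((2*q)) = (-14 + q)*(1/(2*q)) = (-14 + q)/(2*q))
D(o) = 192 (D(o) = 2*96 = 192)
-D(E(a(3, 5))) = -1*192 = -192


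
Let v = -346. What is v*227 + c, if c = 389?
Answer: -78153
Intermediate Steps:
v*227 + c = -346*227 + 389 = -78542 + 389 = -78153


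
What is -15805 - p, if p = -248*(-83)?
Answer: -36389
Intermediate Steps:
p = 20584
-15805 - p = -15805 - 1*20584 = -15805 - 20584 = -36389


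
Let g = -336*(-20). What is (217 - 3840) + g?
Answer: 3097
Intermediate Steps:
g = 6720
(217 - 3840) + g = (217 - 3840) + 6720 = -3623 + 6720 = 3097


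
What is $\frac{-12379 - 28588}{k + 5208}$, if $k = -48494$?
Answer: $\frac{40967}{43286} \approx 0.94643$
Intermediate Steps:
$\frac{-12379 - 28588}{k + 5208} = \frac{-12379 - 28588}{-48494 + 5208} = - \frac{40967}{-43286} = \left(-40967\right) \left(- \frac{1}{43286}\right) = \frac{40967}{43286}$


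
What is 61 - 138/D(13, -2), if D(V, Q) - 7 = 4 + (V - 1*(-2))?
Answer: 724/13 ≈ 55.692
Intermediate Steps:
D(V, Q) = 13 + V (D(V, Q) = 7 + (4 + (V - 1*(-2))) = 7 + (4 + (V + 2)) = 7 + (4 + (2 + V)) = 7 + (6 + V) = 13 + V)
61 - 138/D(13, -2) = 61 - 138/(13 + 13) = 61 - 138/26 = 61 - 138*1/26 = 61 - 69/13 = 724/13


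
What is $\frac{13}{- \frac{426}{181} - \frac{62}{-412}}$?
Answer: $- \frac{484718}{82145} \approx -5.9008$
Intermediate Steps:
$\frac{13}{- \frac{426}{181} - \frac{62}{-412}} = \frac{13}{\left(-426\right) \frac{1}{181} - - \frac{31}{206}} = \frac{13}{- \frac{426}{181} + \frac{31}{206}} = \frac{13}{- \frac{82145}{37286}} = 13 \left(- \frac{37286}{82145}\right) = - \frac{484718}{82145}$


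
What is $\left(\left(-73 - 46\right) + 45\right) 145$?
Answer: $-10730$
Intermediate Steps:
$\left(\left(-73 - 46\right) + 45\right) 145 = \left(-119 + 45\right) 145 = \left(-74\right) 145 = -10730$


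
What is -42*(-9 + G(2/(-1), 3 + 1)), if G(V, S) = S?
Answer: 210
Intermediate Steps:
-42*(-9 + G(2/(-1), 3 + 1)) = -42*(-9 + (3 + 1)) = -42*(-9 + 4) = -42*(-5) = 210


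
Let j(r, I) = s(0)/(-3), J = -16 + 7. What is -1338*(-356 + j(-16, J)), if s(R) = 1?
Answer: 476774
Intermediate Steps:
J = -9
j(r, I) = -1/3 (j(r, I) = 1/(-3) = 1*(-1/3) = -1/3)
-1338*(-356 + j(-16, J)) = -1338*(-356 - 1/3) = -1338*(-1069/3) = 476774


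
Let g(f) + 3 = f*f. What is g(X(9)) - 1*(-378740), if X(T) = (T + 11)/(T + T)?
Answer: 30677797/81 ≈ 3.7874e+5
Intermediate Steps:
X(T) = (11 + T)/(2*T) (X(T) = (11 + T)/((2*T)) = (11 + T)*(1/(2*T)) = (11 + T)/(2*T))
g(f) = -3 + f² (g(f) = -3 + f*f = -3 + f²)
g(X(9)) - 1*(-378740) = (-3 + ((½)*(11 + 9)/9)²) - 1*(-378740) = (-3 + ((½)*(⅑)*20)²) + 378740 = (-3 + (10/9)²) + 378740 = (-3 + 100/81) + 378740 = -143/81 + 378740 = 30677797/81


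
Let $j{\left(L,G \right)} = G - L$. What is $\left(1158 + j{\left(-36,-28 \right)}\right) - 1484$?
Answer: $-318$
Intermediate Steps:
$\left(1158 + j{\left(-36,-28 \right)}\right) - 1484 = \left(1158 - -8\right) - 1484 = \left(1158 + \left(-28 + 36\right)\right) - 1484 = \left(1158 + 8\right) - 1484 = 1166 - 1484 = -318$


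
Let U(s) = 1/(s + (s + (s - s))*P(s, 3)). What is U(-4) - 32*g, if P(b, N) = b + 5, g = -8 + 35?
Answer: -6913/8 ≈ -864.13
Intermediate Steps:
g = 27
P(b, N) = 5 + b
U(s) = 1/(s + s*(5 + s)) (U(s) = 1/(s + (s + (s - s))*(5 + s)) = 1/(s + (s + 0)*(5 + s)) = 1/(s + s*(5 + s)))
U(-4) - 32*g = 1/((-4)*(6 - 4)) - 32*27 = -¼/2 - 864 = -¼*½ - 864 = -⅛ - 864 = -6913/8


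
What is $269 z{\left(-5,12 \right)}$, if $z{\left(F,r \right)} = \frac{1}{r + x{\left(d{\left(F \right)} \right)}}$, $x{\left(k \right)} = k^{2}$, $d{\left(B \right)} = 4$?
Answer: $\frac{269}{28} \approx 9.6071$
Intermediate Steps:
$z{\left(F,r \right)} = \frac{1}{16 + r}$ ($z{\left(F,r \right)} = \frac{1}{r + 4^{2}} = \frac{1}{r + 16} = \frac{1}{16 + r}$)
$269 z{\left(-5,12 \right)} = \frac{269}{16 + 12} = \frac{269}{28}$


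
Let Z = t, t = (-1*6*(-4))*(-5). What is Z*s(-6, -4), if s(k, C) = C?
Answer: 480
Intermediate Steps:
t = -120 (t = -6*(-4)*(-5) = 24*(-5) = -120)
Z = -120
Z*s(-6, -4) = -120*(-4) = 480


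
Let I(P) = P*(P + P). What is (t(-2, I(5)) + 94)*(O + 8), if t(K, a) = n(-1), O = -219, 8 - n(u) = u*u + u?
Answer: -21522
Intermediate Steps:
n(u) = 8 - u - u**2 (n(u) = 8 - (u*u + u) = 8 - (u**2 + u) = 8 - (u + u**2) = 8 + (-u - u**2) = 8 - u - u**2)
I(P) = 2*P**2 (I(P) = P*(2*P) = 2*P**2)
t(K, a) = 8 (t(K, a) = 8 - 1*(-1) - 1*(-1)**2 = 8 + 1 - 1*1 = 8 + 1 - 1 = 8)
(t(-2, I(5)) + 94)*(O + 8) = (8 + 94)*(-219 + 8) = 102*(-211) = -21522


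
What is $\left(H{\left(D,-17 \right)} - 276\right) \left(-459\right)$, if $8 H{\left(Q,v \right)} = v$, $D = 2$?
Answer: $\frac{1021275}{8} \approx 1.2766 \cdot 10^{5}$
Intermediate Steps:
$H{\left(Q,v \right)} = \frac{v}{8}$
$\left(H{\left(D,-17 \right)} - 276\right) \left(-459\right) = \left(\frac{1}{8} \left(-17\right) - 276\right) \left(-459\right) = \left(- \frac{17}{8} - 276\right) \left(-459\right) = \left(- \frac{2225}{8}\right) \left(-459\right) = \frac{1021275}{8}$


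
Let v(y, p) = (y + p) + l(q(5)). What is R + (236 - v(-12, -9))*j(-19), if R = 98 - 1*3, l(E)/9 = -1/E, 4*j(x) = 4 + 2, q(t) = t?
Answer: 2416/5 ≈ 483.20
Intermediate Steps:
j(x) = 3/2 (j(x) = (4 + 2)/4 = (¼)*6 = 3/2)
l(E) = -9/E (l(E) = 9*(-1/E) = -9/E)
R = 95 (R = 98 - 3 = 95)
v(y, p) = -9/5 + p + y (v(y, p) = (y + p) - 9/5 = (p + y) - 9*⅕ = (p + y) - 9/5 = -9/5 + p + y)
R + (236 - v(-12, -9))*j(-19) = 95 + (236 - (-9/5 - 9 - 12))*(3/2) = 95 + (236 - 1*(-114/5))*(3/2) = 95 + (236 + 114/5)*(3/2) = 95 + (1294/5)*(3/2) = 95 + 1941/5 = 2416/5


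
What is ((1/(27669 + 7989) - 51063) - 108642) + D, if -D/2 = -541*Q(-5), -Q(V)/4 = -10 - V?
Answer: -4923121769/35658 ≈ -1.3807e+5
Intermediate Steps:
Q(V) = 40 + 4*V (Q(V) = -4*(-10 - V) = 40 + 4*V)
D = 21640 (D = -(-1082)*(40 + 4*(-5)) = -(-1082)*(40 - 20) = -(-1082)*20 = -2*(-10820) = 21640)
((1/(27669 + 7989) - 51063) - 108642) + D = ((1/(27669 + 7989) - 51063) - 108642) + 21640 = ((1/35658 - 51063) - 108642) + 21640 = (-1820804453/35658 - 108642) + 21640 = -5694760889/35658 + 21640 = -4923121769/35658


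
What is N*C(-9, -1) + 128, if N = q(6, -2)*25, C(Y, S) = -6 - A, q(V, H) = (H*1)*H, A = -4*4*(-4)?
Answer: -6872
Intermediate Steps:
A = 64 (A = -16*(-4) = 64)
q(V, H) = H**2 (q(V, H) = H*H = H**2)
C(Y, S) = -70 (C(Y, S) = -6 - 1*64 = -6 - 64 = -70)
N = 100 (N = (-2)**2*25 = 4*25 = 100)
N*C(-9, -1) + 128 = 100*(-70) + 128 = -7000 + 128 = -6872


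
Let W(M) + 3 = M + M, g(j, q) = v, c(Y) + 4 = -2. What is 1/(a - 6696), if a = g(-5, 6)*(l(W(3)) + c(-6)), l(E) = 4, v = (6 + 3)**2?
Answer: -1/6858 ≈ -0.00014582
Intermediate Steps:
v = 81 (v = 9**2 = 81)
c(Y) = -6 (c(Y) = -4 - 2 = -6)
g(j, q) = 81
W(M) = -3 + 2*M (W(M) = -3 + (M + M) = -3 + 2*M)
a = -162 (a = 81*(4 - 6) = 81*(-2) = -162)
1/(a - 6696) = 1/(-162 - 6696) = 1/(-6858) = -1/6858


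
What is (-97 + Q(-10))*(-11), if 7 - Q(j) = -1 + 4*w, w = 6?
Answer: 1243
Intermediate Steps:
Q(j) = -16 (Q(j) = 7 - (-1 + 4*6) = 7 - (-1 + 24) = 7 - 1*23 = 7 - 23 = -16)
(-97 + Q(-10))*(-11) = (-97 - 16)*(-11) = -113*(-11) = 1243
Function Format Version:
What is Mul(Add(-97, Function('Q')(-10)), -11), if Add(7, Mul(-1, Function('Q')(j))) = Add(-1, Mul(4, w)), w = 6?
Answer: 1243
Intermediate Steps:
Function('Q')(j) = -16 (Function('Q')(j) = Add(7, Mul(-1, Add(-1, Mul(4, 6)))) = Add(7, Mul(-1, Add(-1, 24))) = Add(7, Mul(-1, 23)) = Add(7, -23) = -16)
Mul(Add(-97, Function('Q')(-10)), -11) = Mul(Add(-97, -16), -11) = Mul(-113, -11) = 1243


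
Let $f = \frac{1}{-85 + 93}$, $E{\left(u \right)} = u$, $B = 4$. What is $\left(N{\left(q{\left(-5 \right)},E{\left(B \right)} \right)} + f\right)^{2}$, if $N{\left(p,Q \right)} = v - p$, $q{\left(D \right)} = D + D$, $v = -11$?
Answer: $\frac{49}{64} \approx 0.76563$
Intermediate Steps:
$q{\left(D \right)} = 2 D$
$N{\left(p,Q \right)} = -11 - p$
$f = \frac{1}{8} \approx 0.125$
$\left(N{\left(q{\left(-5 \right)},E{\left(B \right)} \right)} + f\right)^{2} = \left(\left(-11 - 2 \left(-5\right)\right) + \frac{1}{8}\right)^{2} = \left(\left(-11 - -10\right) + \frac{1}{8}\right)^{2} = \left(\left(-11 + 10\right) + \frac{1}{8}\right)^{2} = \left(-1 + \frac{1}{8}\right)^{2} = \left(- \frac{7}{8}\right)^{2} = \frac{49}{64}$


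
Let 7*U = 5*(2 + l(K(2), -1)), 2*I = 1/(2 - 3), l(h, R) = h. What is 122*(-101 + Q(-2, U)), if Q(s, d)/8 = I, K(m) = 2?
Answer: -12810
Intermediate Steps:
I = -½ (I = 1/(2*(2 - 3)) = (½)/(-1) = (½)*(-1) = -½ ≈ -0.50000)
U = 20/7 (U = (5*(2 + 2))/7 = (5*4)/7 = (⅐)*20 = 20/7 ≈ 2.8571)
Q(s, d) = -4 (Q(s, d) = 8*(-½) = -4)
122*(-101 + Q(-2, U)) = 122*(-101 - 4) = 122*(-105) = -12810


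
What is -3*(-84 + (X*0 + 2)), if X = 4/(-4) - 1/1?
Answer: 246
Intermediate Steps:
X = -2 (X = 4*(-¼) - 1*1 = -1 - 1 = -2)
-3*(-84 + (X*0 + 2)) = -3*(-84 + (-2*0 + 2)) = -3*(-84 + (0 + 2)) = -3*(-84 + 2) = -3*(-82) = 246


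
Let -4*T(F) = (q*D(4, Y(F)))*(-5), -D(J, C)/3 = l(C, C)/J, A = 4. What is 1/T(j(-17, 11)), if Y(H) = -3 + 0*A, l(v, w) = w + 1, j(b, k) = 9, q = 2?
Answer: 4/15 ≈ 0.26667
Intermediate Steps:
l(v, w) = 1 + w
Y(H) = -3 (Y(H) = -3 + 0*4 = -3 + 0 = -3)
D(J, C) = -3*(1 + C)/J
T(F) = 15/4 (T(F) = -2*(3*(-1 - 1*(-3))/4)*(-5)/4 = -2*(3*(1/4)*(-1 + 3))*(-5)/4 = -2*(3*(1/4)*2)*(-5)/4 = -2*(3/2)*(-5)/4 = -3*(-5)/4 = -1/4*(-15) = 15/4)
1/T(j(-17, 11)) = 1/(15/4) = 4/15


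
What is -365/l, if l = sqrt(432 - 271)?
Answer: -365*sqrt(161)/161 ≈ -28.766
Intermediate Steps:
l = sqrt(161) ≈ 12.689
-365/l = -365*sqrt(161)/161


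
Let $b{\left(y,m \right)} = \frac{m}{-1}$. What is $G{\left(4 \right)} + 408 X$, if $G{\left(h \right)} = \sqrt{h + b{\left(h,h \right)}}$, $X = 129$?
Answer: $52632$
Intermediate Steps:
$b{\left(y,m \right)} = - m$
$G{\left(h \right)} = 0$ ($G{\left(h \right)} = \sqrt{h - h} = \sqrt{0} = 0$)
$G{\left(4 \right)} + 408 X = 0 + 408 \cdot 129 = 0 + 52632 = 52632$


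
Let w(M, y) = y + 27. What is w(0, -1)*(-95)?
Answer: -2470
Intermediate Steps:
w(M, y) = 27 + y
w(0, -1)*(-95) = (27 - 1)*(-95) = 26*(-95) = -2470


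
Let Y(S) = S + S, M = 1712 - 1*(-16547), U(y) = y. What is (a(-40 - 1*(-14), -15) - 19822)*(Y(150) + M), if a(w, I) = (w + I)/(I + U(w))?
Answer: -367857939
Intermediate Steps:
M = 18259 (M = 1712 + 16547 = 18259)
a(w, I) = 1 (a(w, I) = (w + I)/(I + w) = (I + w)/(I + w) = 1)
Y(S) = 2*S
(a(-40 - 1*(-14), -15) - 19822)*(Y(150) + M) = (1 - 19822)*(2*150 + 18259) = -19821*(300 + 18259) = -19821*18559 = -367857939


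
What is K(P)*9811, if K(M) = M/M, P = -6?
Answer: 9811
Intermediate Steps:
K(M) = 1
K(P)*9811 = 1*9811 = 9811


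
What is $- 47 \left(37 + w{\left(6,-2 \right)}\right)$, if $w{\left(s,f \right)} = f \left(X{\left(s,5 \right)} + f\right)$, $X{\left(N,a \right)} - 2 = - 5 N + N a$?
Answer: $-1739$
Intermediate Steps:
$X{\left(N,a \right)} = 2 - 5 N + N a$ ($X{\left(N,a \right)} = 2 + \left(- 5 N + N a\right) = 2 - 5 N + N a$)
$w{\left(s,f \right)} = f \left(2 + f\right)$ ($w{\left(s,f \right)} = f \left(\left(2 - 5 s + s 5\right) + f\right) = f \left(\left(2 - 5 s + 5 s\right) + f\right) = f \left(2 + f\right)$)
$- 47 \left(37 + w{\left(6,-2 \right)}\right) = - 47 \left(37 - 2 \left(2 - 2\right)\right) = - 47 \left(37 - 0\right) = - 47 \left(37 + 0\right) = \left(-47\right) 37 = -1739$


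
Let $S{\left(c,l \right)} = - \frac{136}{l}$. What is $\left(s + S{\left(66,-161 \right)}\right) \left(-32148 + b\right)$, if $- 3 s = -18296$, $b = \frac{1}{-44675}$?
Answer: $- \frac{4231172177907664}{21578025} \approx -1.9609 \cdot 10^{8}$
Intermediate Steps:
$b = - \frac{1}{44675} \approx -2.2384 \cdot 10^{-5}$
$s = \frac{18296}{3}$ ($s = \left(- \frac{1}{3}\right) \left(-18296\right) = \frac{18296}{3} \approx 6098.7$)
$\left(s + S{\left(66,-161 \right)}\right) \left(-32148 + b\right) = \left(\frac{18296}{3} - \frac{136}{-161}\right) \left(-32148 - \frac{1}{44675}\right) = \left(\frac{18296}{3} - - \frac{136}{161}\right) \left(- \frac{1436211901}{44675}\right) = \left(\frac{18296}{3} + \frac{136}{161}\right) \left(- \frac{1436211901}{44675}\right) = \frac{2946064}{483} \left(- \frac{1436211901}{44675}\right) = - \frac{4231172177907664}{21578025}$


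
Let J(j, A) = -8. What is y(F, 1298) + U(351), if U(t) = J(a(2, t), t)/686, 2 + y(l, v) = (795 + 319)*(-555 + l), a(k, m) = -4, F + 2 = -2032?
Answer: -989262768/343 ≈ -2.8841e+6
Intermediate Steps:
F = -2034 (F = -2 - 2032 = -2034)
y(l, v) = -618272 + 1114*l (y(l, v) = -2 + (795 + 319)*(-555 + l) = -2 + 1114*(-555 + l) = -2 + (-618270 + 1114*l) = -618272 + 1114*l)
U(t) = -4/343 (U(t) = -8/686 = -8*1/686 = -4/343)
y(F, 1298) + U(351) = (-618272 + 1114*(-2034)) - 4/343 = (-618272 - 2265876) - 4/343 = -2884148 - 4/343 = -989262768/343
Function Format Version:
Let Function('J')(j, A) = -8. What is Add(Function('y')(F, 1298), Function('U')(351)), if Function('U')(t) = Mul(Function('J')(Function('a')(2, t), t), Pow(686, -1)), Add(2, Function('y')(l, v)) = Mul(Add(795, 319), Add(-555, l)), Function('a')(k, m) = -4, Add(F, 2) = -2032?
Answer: Rational(-989262768, 343) ≈ -2.8841e+6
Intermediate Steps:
F = -2034 (F = Add(-2, -2032) = -2034)
Function('y')(l, v) = Add(-618272, Mul(1114, l)) (Function('y')(l, v) = Add(-2, Mul(Add(795, 319), Add(-555, l))) = Add(-2, Mul(1114, Add(-555, l))) = Add(-2, Add(-618270, Mul(1114, l))) = Add(-618272, Mul(1114, l)))
Function('U')(t) = Rational(-4, 343) (Function('U')(t) = Mul(-8, Pow(686, -1)) = Mul(-8, Rational(1, 686)) = Rational(-4, 343))
Add(Function('y')(F, 1298), Function('U')(351)) = Add(Add(-618272, Mul(1114, -2034)), Rational(-4, 343)) = Add(Add(-618272, -2265876), Rational(-4, 343)) = Add(-2884148, Rational(-4, 343)) = Rational(-989262768, 343)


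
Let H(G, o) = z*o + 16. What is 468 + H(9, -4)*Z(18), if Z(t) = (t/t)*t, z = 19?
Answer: -612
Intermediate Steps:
H(G, o) = 16 + 19*o (H(G, o) = 19*o + 16 = 16 + 19*o)
Z(t) = t (Z(t) = 1*t = t)
468 + H(9, -4)*Z(18) = 468 + (16 + 19*(-4))*18 = 468 + (16 - 76)*18 = 468 - 60*18 = 468 - 1080 = -612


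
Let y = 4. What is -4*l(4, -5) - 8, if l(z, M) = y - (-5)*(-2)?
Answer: 16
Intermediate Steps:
l(z, M) = -6 (l(z, M) = 4 - (-5)*(-2) = 4 - 1*10 = 4 - 10 = -6)
-4*l(4, -5) - 8 = -4*(-6) - 8 = 24 - 8 = 16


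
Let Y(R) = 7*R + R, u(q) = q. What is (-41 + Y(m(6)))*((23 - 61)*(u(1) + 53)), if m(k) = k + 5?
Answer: -96444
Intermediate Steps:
m(k) = 5 + k
Y(R) = 8*R
(-41 + Y(m(6)))*((23 - 61)*(u(1) + 53)) = (-41 + 8*(5 + 6))*((23 - 61)*(1 + 53)) = (-41 + 8*11)*(-38*54) = (-41 + 88)*(-2052) = 47*(-2052) = -96444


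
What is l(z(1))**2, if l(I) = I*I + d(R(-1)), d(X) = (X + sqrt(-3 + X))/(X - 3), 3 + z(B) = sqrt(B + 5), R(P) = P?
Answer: (4*(3 - sqrt(6))**2 - I*(2 + I))**2/16 ≈ 0.055877 - 0.55306*I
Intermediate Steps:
z(B) = -3 + sqrt(5 + B) (z(B) = -3 + sqrt(B + 5) = -3 + sqrt(5 + B))
d(X) = (X + sqrt(-3 + X))/(-3 + X)
l(I) = I**2 + I*(-4 - 2*I)/8 (l(I) = I*I + (-3 - 1 - sqrt(-3 - 1))/(-3 - 1)**(3/2) = I**2 + (-3 - 1 - sqrt(-4))/(-4)**(3/2) = I**2 + (I/8)*(-3 - 1 - 2*I) = I**2 + (I/8)*(-4 - 2*I) = I**2 + I*(-4 - 2*I)/8)
l(z(1))**2 = (1/4 + (-3 + sqrt(5 + 1))**2 - I/2)**2 = (1/4 + (-3 + sqrt(6))**2 - I/2)**2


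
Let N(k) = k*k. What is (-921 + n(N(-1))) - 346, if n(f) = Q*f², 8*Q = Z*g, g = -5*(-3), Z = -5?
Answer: -10211/8 ≈ -1276.4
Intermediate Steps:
N(k) = k²
g = 15
Q = -75/8 (Q = (-5*15)/8 = (⅛)*(-75) = -75/8 ≈ -9.3750)
n(f) = -75*f²/8
(-921 + n(N(-1))) - 346 = (-921 - 75*((-1)²)²/8) - 346 = (-921 - 75/8*1²) - 346 = (-921 - 75/8*1) - 346 = (-921 - 75/8) - 346 = -7443/8 - 346 = -10211/8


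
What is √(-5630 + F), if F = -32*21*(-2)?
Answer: I*√4286 ≈ 65.468*I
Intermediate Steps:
F = 1344 (F = -672*(-2) = 1344)
√(-5630 + F) = √(-5630 + 1344) = √(-4286) = I*√4286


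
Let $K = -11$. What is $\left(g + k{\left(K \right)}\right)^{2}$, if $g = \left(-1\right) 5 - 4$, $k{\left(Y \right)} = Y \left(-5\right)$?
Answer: $2116$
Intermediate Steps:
$k{\left(Y \right)} = - 5 Y$
$g = -9$ ($g = -5 - 4 = -9$)
$\left(g + k{\left(K \right)}\right)^{2} = \left(-9 - -55\right)^{2} = \left(-9 + 55\right)^{2} = 46^{2} = 2116$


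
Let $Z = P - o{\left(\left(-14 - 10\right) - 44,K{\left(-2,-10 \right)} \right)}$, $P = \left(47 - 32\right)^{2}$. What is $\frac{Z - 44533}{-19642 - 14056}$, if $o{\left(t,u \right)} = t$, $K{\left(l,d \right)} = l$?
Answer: $\frac{3160}{2407} \approx 1.3128$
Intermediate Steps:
$P = 225$ ($P = 15^{2} = 225$)
$Z = 293$ ($Z = 225 - \left(\left(-14 - 10\right) - 44\right) = 225 - \left(-24 - 44\right) = 225 - -68 = 225 + 68 = 293$)
$\frac{Z - 44533}{-19642 - 14056} = \frac{293 - 44533}{-19642 - 14056} = - \frac{44240}{-33698} = \left(-44240\right) \left(- \frac{1}{33698}\right) = \frac{3160}{2407}$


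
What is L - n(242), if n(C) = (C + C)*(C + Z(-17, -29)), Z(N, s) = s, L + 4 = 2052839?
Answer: 1949743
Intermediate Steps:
L = 2052835 (L = -4 + 2052839 = 2052835)
n(C) = 2*C*(-29 + C) (n(C) = (C + C)*(C - 29) = (2*C)*(-29 + C) = 2*C*(-29 + C))
L - n(242) = 2052835 - 2*242*(-29 + 242) = 2052835 - 2*242*213 = 2052835 - 1*103092 = 2052835 - 103092 = 1949743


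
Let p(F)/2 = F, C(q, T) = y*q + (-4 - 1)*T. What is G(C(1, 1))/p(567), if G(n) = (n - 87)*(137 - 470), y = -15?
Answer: 3959/126 ≈ 31.421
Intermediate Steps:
C(q, T) = -15*q - 5*T (C(q, T) = -15*q + (-4 - 1)*T = -15*q - 5*T)
p(F) = 2*F
G(n) = 28971 - 333*n (G(n) = (-87 + n)*(-333) = 28971 - 333*n)
G(C(1, 1))/p(567) = (28971 - 333*(-15*1 - 5*1))/((2*567)) = (28971 - 333*(-15 - 5))/1134 = (28971 - 333*(-20))*(1/1134) = (28971 + 6660)*(1/1134) = 35631*(1/1134) = 3959/126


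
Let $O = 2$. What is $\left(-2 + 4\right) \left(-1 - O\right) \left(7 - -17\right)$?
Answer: $-144$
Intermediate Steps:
$\left(-2 + 4\right) \left(-1 - O\right) \left(7 - -17\right) = \left(-2 + 4\right) \left(-1 - 2\right) \left(7 - -17\right) = 2 \left(-1 - 2\right) \left(7 + 17\right) = 2 \left(-3\right) 24 = \left(-6\right) 24 = -144$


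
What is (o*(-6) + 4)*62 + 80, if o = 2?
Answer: -416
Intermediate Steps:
(o*(-6) + 4)*62 + 80 = (2*(-6) + 4)*62 + 80 = (-12 + 4)*62 + 80 = -8*62 + 80 = -496 + 80 = -416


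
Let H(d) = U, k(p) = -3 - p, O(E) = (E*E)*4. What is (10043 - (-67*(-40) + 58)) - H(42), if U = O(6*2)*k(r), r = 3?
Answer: 10761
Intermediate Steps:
O(E) = 4*E**2 (O(E) = E**2*4 = 4*E**2)
U = -3456 (U = (4*(6*2)**2)*(-3 - 1*3) = (4*12**2)*(-3 - 3) = (4*144)*(-6) = 576*(-6) = -3456)
H(d) = -3456
(10043 - (-67*(-40) + 58)) - H(42) = (10043 - (-67*(-40) + 58)) - 1*(-3456) = (10043 - (2680 + 58)) + 3456 = (10043 - 1*2738) + 3456 = (10043 - 2738) + 3456 = 7305 + 3456 = 10761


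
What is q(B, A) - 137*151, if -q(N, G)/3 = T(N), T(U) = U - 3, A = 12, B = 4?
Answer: -20690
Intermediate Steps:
T(U) = -3 + U
q(N, G) = 9 - 3*N (q(N, G) = -3*(-3 + N) = 9 - 3*N)
q(B, A) - 137*151 = (9 - 3*4) - 137*151 = (9 - 12) - 20687 = -3 - 20687 = -20690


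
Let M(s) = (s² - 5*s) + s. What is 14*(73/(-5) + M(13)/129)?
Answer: -41216/215 ≈ -191.70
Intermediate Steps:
M(s) = s² - 4*s
14*(73/(-5) + M(13)/129) = 14*(73/(-5) + (13*(-4 + 13))/129) = 14*(73*(-⅕) + (13*9)*(1/129)) = 14*(-73/5 + 117*(1/129)) = 14*(-73/5 + 39/43) = 14*(-2944/215) = -41216/215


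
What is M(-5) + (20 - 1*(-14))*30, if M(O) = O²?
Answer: 1045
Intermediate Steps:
M(-5) + (20 - 1*(-14))*30 = (-5)² + (20 - 1*(-14))*30 = 25 + (20 + 14)*30 = 25 + 34*30 = 25 + 1020 = 1045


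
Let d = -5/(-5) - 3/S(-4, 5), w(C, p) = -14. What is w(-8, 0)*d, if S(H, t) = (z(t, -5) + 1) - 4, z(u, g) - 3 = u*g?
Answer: -392/25 ≈ -15.680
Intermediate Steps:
z(u, g) = 3 + g*u (z(u, g) = 3 + u*g = 3 + g*u)
S(H, t) = -5*t (S(H, t) = ((3 - 5*t) + 1) - 4 = (4 - 5*t) - 4 = -5*t)
d = 28/25 (d = -5/(-5) - 3/((-5*5)) = -5*(-⅕) - 3/(-25) = 1 - 3*(-1/25) = 1 + 3/25 = 28/25 ≈ 1.1200)
w(-8, 0)*d = -14*28/25 = -392/25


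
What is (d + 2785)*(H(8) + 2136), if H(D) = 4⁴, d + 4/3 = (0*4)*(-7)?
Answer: 19975592/3 ≈ 6.6585e+6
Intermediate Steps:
d = -4/3 (d = -4/3 + (0*4)*(-7) = -4/3 + 0*(-7) = -4/3 + 0 = -4/3 ≈ -1.3333)
H(D) = 256
(d + 2785)*(H(8) + 2136) = (-4/3 + 2785)*(256 + 2136) = (8351/3)*2392 = 19975592/3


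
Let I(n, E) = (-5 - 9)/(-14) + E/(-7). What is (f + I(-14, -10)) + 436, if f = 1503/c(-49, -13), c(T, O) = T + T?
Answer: 41463/98 ≈ 423.09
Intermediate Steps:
c(T, O) = 2*T
I(n, E) = 1 - E/7 (I(n, E) = -14*(-1/14) + E*(-1/7) = 1 - E/7)
f = -1503/98 (f = 1503/((2*(-49))) = 1503/(-98) = 1503*(-1/98) = -1503/98 ≈ -15.337)
(f + I(-14, -10)) + 436 = (-1503/98 + (1 - 1/7*(-10))) + 436 = (-1503/98 + (1 + 10/7)) + 436 = (-1503/98 + 17/7) + 436 = -1265/98 + 436 = 41463/98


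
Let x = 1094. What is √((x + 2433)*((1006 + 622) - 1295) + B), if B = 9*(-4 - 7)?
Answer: 6*√32622 ≈ 1083.7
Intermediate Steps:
B = -99 (B = 9*(-11) = -99)
√((x + 2433)*((1006 + 622) - 1295) + B) = √((1094 + 2433)*((1006 + 622) - 1295) - 99) = √(3527*(1628 - 1295) - 99) = √(3527*333 - 99) = √(1174491 - 99) = √1174392 = 6*√32622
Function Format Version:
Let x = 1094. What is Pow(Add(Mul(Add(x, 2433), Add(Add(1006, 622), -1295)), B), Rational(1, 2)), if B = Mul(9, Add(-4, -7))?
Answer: Mul(6, Pow(32622, Rational(1, 2))) ≈ 1083.7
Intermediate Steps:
B = -99 (B = Mul(9, -11) = -99)
Pow(Add(Mul(Add(x, 2433), Add(Add(1006, 622), -1295)), B), Rational(1, 2)) = Pow(Add(Mul(Add(1094, 2433), Add(Add(1006, 622), -1295)), -99), Rational(1, 2)) = Pow(Add(Mul(3527, Add(1628, -1295)), -99), Rational(1, 2)) = Pow(Add(Mul(3527, 333), -99), Rational(1, 2)) = Pow(Add(1174491, -99), Rational(1, 2)) = Pow(1174392, Rational(1, 2)) = Mul(6, Pow(32622, Rational(1, 2)))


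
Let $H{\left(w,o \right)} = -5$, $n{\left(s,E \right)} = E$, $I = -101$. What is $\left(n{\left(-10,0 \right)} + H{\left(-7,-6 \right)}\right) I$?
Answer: $505$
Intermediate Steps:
$\left(n{\left(-10,0 \right)} + H{\left(-7,-6 \right)}\right) I = \left(0 - 5\right) \left(-101\right) = \left(-5\right) \left(-101\right) = 505$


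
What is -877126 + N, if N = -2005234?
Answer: -2882360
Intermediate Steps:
-877126 + N = -877126 - 2005234 = -2882360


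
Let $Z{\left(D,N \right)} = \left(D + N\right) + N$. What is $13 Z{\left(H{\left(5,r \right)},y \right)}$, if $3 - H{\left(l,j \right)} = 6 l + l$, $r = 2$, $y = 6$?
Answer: $-260$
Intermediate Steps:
$H{\left(l,j \right)} = 3 - 7 l$ ($H{\left(l,j \right)} = 3 - \left(6 l + l\right) = 3 - 7 l$)
$Z{\left(D,N \right)} = D + 2 N$
$13 Z{\left(H{\left(5,r \right)},y \right)} = 13 \left(\left(3 - 35\right) + 2 \cdot 6\right) = 13 \left(\left(3 - 35\right) + 12\right) = 13 \left(-32 + 12\right) = 13 \left(-20\right) = -260$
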